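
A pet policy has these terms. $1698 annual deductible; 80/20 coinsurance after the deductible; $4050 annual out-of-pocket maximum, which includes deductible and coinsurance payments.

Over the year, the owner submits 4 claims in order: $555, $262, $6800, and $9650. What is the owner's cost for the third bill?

Claim 1 ($555): all of it applies to the deductible. Owner owes $555 (running OOP $555).
Claim 2 ($262): entire amount goes to the deductible. Owner owes $262 (running OOP $817).
Claim 3 ($6800): $881 to deductible, leaving $5919; coinsurance $5919 × 20% = $1183.80. Owner owes $2064.80 (running OOP $2881.80).

$2064.80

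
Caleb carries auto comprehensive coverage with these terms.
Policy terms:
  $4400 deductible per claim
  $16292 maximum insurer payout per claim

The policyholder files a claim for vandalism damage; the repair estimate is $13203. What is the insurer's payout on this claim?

$8803

After the deductible, $13203 − $4400 = $8803 remains.
That's under the $16292 cap, so the insurer reimburses the full $8803.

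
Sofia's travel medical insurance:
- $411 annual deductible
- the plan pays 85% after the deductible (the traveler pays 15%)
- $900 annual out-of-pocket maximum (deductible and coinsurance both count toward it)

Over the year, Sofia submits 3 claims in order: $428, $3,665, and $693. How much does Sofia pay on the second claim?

#1 ($428): $411 finishes the deductible; $17 goes to coinsurance; 15% of $17 = $2.55. Traveler owes $413.55 (running OOP $413.55).
#2 ($3,665): deductible met; 15% of $3,665 = $549.75. OOP would hit $963.30 > $900, so the cap limits the traveler to $900 − $413.55 = $486.45.

$486.45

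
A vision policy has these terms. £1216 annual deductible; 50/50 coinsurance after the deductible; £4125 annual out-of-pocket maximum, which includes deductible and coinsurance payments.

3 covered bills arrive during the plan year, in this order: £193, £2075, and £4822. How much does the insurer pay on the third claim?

£2439

Bill 1, £193: all of it applies to the deductible. Member owes £193 (running OOP £193). Insurer: £193 − £193 = £0.
Bill 2, £2075: £1023 finishes the deductible; £1052 goes to coinsurance; 50% of £1052 = £526. Member owes £1549 (running OOP £1742). Plan pays £2075 − £1549 = £526.
Bill 3, £4822: 50% coinsurance on £4822 = £2411. That would push OOP to £4153, over the £4125 cap, so member pays £4125 − £1742 = £2383. Insurer: £4822 − £2383 = £2439.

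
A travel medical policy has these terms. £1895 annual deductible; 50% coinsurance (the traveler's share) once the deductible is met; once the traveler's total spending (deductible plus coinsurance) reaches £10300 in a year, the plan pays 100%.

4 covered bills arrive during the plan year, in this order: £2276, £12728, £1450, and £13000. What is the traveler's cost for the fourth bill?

£1125.50

Claim 1 — £2276: deductible takes £1895, £381 remains; 50% of £381 = £190.50. Traveler pays £2085.50; OOP now £2085.50.
Claim 2 — £12728: 50% coinsurance on £12728 = £6364. Cost to traveler: £6364. OOP to date £8449.50.
Claim 3 — £1450: deductible already satisfied, so traveler's share is 50% × £1450 = £725. Cost to traveler: £725. OOP to date £9174.50.
Claim 4 — £13000: deductible met; 50% of £13000 = £6500. OOP would hit £15674.50 > £10300, so the cap limits the traveler to £10300 − £9174.50 = £1125.50.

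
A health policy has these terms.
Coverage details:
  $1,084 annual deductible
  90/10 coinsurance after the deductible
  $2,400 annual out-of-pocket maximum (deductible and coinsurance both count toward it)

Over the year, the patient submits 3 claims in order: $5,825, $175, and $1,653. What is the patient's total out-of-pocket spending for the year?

$1,740.90

#1 ($5,825): $1,084 finishes the deductible; $4,741 goes to coinsurance; 10% of $4,741 = $474.10. Cost to patient: $1,558.10. OOP to date $1,558.10.
#2 ($175): deductible met; 10% of $175 = $17.50. Patient owes $17.50 (running OOP $1,575.60).
#3 ($1,653): 10% coinsurance on $1,653 = $165.30. Patient pays $165.30; OOP now $1,740.90.
Summing the patient's payments: $1,558.10 + $17.50 + $165.30 = $1,740.90.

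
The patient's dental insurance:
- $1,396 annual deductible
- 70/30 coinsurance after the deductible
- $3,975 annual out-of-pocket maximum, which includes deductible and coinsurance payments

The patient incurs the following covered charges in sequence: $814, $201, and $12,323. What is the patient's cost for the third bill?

$2,960

Claim 1 — $814: all of it applies to the deductible. Patient pays $814; OOP now $814.
Claim 2 — $201: all of it applies to the deductible. Cost to patient: $201. OOP to date $1,015.
Claim 3 — $12,323: $381 finishes the deductible; $11,942 goes to coinsurance; patient's 30% is $3,582.60. Claim cost before the cap: $381 + $3,582.60 = $3,963.60. OOP would hit $4,978.60 > $3,975, so the cap limits the patient to $3,975 − $1,015 = $2,960.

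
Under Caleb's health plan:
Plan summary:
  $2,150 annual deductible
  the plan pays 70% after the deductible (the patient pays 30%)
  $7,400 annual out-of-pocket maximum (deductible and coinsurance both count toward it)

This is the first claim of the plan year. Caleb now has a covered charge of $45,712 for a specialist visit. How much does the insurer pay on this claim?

$38,312

Nothing has been paid toward the $2,150 deductible, so the first $2,150 of this charge is applied there.
That leaves $45,712 − $2,150 = $43,562 for coinsurance.
Patient's 30% share of $43,562 is $13,068.60.
Patient responsibility before any cap: $2,150 + $13,068.60 = $15,218.60.
Year-to-date out-of-pocket would reach $0 + $15,218.60 = $15,218.60, above the $7,400 maximum, so the patient pays only $7,400 − $0 = $7,400.
The plan picks up $45,712 − $7,400 = $38,312.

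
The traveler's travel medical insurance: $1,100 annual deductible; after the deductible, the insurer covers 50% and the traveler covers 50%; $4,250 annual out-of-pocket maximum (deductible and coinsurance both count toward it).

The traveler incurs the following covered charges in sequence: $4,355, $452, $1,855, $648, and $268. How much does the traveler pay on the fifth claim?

#1 ($4,355): $1,100 finishes the deductible; $3,255 goes to coinsurance; 50% of $3,255 = $1,627.50. Cost to traveler: $2,727.50. OOP to date $2,727.50.
#2 ($452): 50% coinsurance on $452 = $226. Cost to traveler: $226. OOP to date $2,953.50.
#3 ($1,855): 50% coinsurance on $1,855 = $927.50. Cost to traveler: $927.50. OOP to date $3,881.
#4 ($648): deductible already satisfied, so traveler's share is 50% × $648 = $324. Traveler pays $324; OOP now $4,205.
#5 ($268): deductible already satisfied, so traveler's share is 50% × $268 = $134. OOP would hit $4,339 > $4,250, so the cap limits the traveler to $4,250 − $4,205 = $45.

$45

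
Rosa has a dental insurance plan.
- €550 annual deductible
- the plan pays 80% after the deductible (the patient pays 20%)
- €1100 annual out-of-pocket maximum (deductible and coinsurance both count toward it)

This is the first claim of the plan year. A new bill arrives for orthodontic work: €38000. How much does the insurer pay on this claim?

€36900

Deductible not yet touched, so the first €550 of the bill goes to the deductible.
The remaining €37450 (= €38000 − €550) moves to coinsurance.
20% of €37450 = €7490 falls to the patient.
So the patient owes €550 + €7490 = €8040 before any cap.
That would bring total out-of-pocket to €8040, past the €1100 cap. The patient is capped at €1100 − €0 = €1100 on this claim.
The insurer covers the remainder: €38000 − €1100 = €36900.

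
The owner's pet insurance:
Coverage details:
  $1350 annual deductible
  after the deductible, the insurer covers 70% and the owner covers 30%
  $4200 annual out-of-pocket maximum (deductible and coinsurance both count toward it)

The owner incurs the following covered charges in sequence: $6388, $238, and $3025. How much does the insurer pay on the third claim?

#1 ($6388): $1350 to deductible, leaving $5038; owner's 30% is $1511.40. Cost to owner: $2861.40. OOP to date $2861.40. Insurer: $6388 − $2861.40 = $3526.60.
#2 ($238): 30% coinsurance on $238 = $71.40. Owner owes $71.40 (running OOP $2932.80). Insurer: $238 − $71.40 = $166.60.
#3 ($3025): 30% coinsurance on $3025 = $907.50. Owner owes $907.50 (running OOP $3840.30). Insurer: $3025 − $907.50 = $2117.50.

$2117.50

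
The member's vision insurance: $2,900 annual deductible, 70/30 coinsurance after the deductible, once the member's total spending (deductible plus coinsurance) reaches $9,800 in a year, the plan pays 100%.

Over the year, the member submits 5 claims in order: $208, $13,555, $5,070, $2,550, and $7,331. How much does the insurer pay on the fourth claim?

Claim 1 — $208: fully absorbed by the deductible. Member pays $208; OOP now $208. Plan pays $208 − $208 = $0.
Claim 2 — $13,555: $2,692 to deductible, leaving $10,863; coinsurance $10,863 × 30% = $3,258.90. Member pays $5,950.90; OOP now $6,158.90. Insurer: $13,555 − $5,950.90 = $7,604.10.
Claim 3 — $5,070: deductible met; 30% of $5,070 = $1,521. Member pays $1,521; OOP now $7,679.90. Plan pays $5,070 − $1,521 = $3,549.
Claim 4 — $2,550: deductible already satisfied, so member's share is 30% × $2,550 = $765. Member pays $765; OOP now $8,444.90. Insurer: $2,550 − $765 = $1,785.

$1,785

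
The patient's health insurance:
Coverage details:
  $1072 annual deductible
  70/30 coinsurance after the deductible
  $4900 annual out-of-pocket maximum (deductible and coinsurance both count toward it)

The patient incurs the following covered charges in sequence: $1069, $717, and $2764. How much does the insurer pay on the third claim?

$1934.80

Claim 1 ($1069): entire amount goes to the deductible. Patient owes $1069 (running OOP $1069). Insurer: $1069 − $1069 = $0.
Claim 2 ($717): $3 finishes the deductible; $714 goes to coinsurance; 30% of $714 = $214.20. Cost to patient: $217.20. OOP to date $1286.20. Plan pays $717 − $217.20 = $499.80.
Claim 3 ($2764): 30% coinsurance on $2764 = $829.20. Cost to patient: $829.20. OOP to date $2115.40. Plan pays $2764 − $829.20 = $1934.80.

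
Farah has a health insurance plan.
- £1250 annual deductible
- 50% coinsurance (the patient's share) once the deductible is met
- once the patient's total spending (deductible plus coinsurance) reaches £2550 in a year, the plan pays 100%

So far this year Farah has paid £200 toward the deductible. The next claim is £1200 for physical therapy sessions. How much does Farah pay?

£1125

Deductible still to meet: £1250 − £200 = £1050.
That leaves £1200 − £1050 = £150 for coinsurance.
50% of £150 = £75 falls to the patient.
So the patient owes £1050 + £75 = £1125 before any cap.
Year-to-date out-of-pocket becomes £200 + £1125 = £1325, still under the £2550 maximum, so no cap applies.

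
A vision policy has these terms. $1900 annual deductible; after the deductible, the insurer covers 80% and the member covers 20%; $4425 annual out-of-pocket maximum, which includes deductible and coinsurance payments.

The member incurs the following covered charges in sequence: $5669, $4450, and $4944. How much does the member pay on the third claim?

$881.20

Bill 1, $5669: $1900 to deductible, leaving $3769; 20% of $3769 = $753.80. Member pays $2653.80; OOP now $2653.80.
Bill 2, $4450: deductible met; 20% of $4450 = $890. Member owes $890 (running OOP $3543.80).
Bill 3, $4944: deductible already satisfied, so member's share is 20% × $4944 = $988.80. OOP would hit $4532.60 > $4425, so the cap limits the member to $4425 − $3543.80 = $881.20.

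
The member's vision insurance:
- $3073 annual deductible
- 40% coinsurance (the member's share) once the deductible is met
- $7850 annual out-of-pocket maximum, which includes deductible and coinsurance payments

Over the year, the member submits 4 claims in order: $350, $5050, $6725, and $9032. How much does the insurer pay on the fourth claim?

#1 ($350): fully absorbed by the deductible. Cost to member: $350. OOP to date $350. Plan pays $350 − $350 = $0.
#2 ($5050): deductible takes $2723, $2327 remains; coinsurance $2327 × 40% = $930.80. Member owes $3653.80 (running OOP $4003.80). Plan pays $5050 − $3653.80 = $1396.20.
#3 ($6725): deductible already satisfied, so member's share is 40% × $6725 = $2690. Cost to member: $2690. OOP to date $6693.80. Plan pays $6725 − $2690 = $4035.
#4 ($9032): 40% coinsurance on $9032 = $3612.80. Adding that to $6693.80 gives $10306.60, past the $7850 cap; member pays only $7850 − $6693.80 = $1156.20. Plan pays $9032 − $1156.20 = $7875.80.

$7875.80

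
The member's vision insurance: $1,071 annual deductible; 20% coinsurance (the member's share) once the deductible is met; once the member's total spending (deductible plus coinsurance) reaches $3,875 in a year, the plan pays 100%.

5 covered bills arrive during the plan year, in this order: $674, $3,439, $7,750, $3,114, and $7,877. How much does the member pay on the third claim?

$1,550

Bill 1, $674: fully absorbed by the deductible. Member pays $674; OOP now $674.
Bill 2, $3,439: deductible takes $397, $3,042 remains; coinsurance $3,042 × 20% = $608.40. Member pays $1,005.40; OOP now $1,679.40.
Bill 3, $7,750: 20% coinsurance on $7,750 = $1,550. Member owes $1,550 (running OOP $3,229.40).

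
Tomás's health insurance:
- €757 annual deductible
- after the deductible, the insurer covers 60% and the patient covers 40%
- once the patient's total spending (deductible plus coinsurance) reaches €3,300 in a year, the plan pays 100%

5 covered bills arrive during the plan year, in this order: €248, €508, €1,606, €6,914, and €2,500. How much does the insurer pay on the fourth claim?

€5,013

Claim 1 — €248: fully absorbed by the deductible. Patient owes €248 (running OOP €248). Insurer: €248 − €248 = €0.
Claim 2 — €508: entire amount goes to the deductible. Patient pays €508; OOP now €756. Plan pays €508 − €508 = €0.
Claim 3 — €1,606: €1 to deductible, leaving €1,605; coinsurance €1,605 × 40% = €642. Cost to patient: €643. OOP to date €1,399. Plan pays €1,606 − €643 = €963.
Claim 4 — €6,914: 40% coinsurance on €6,914 = €2,765.60. Adding that to €1,399 gives €4,164.60, past the €3,300 cap; patient pays only €3,300 − €1,399 = €1,901. Plan pays €6,914 − €1,901 = €5,013.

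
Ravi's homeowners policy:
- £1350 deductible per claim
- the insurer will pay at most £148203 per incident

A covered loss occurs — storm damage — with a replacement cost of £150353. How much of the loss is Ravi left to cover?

Subtract the deductible: £150353 − £1350 = £149003.
Since £149003 > £148203, the payout is capped at £148203.
Out of pocket: £150353 − £148203 = £2150.

£2150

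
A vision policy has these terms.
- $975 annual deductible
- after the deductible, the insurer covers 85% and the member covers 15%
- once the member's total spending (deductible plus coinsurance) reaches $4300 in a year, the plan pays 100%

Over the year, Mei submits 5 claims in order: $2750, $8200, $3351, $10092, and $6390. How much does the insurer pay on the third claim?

$2848.35

Claim 1 — $2750: $975 finishes the deductible; $1775 goes to coinsurance; coinsurance $1775 × 15% = $266.25. Member pays $1241.25; OOP now $1241.25. Plan pays $2750 − $1241.25 = $1508.75.
Claim 2 — $8200: 15% coinsurance on $8200 = $1230. Cost to member: $1230. OOP to date $2471.25. Plan pays $8200 − $1230 = $6970.
Claim 3 — $3351: 15% coinsurance on $3351 = $502.65. Member pays $502.65; OOP now $2973.90. Insurer: $3351 − $502.65 = $2848.35.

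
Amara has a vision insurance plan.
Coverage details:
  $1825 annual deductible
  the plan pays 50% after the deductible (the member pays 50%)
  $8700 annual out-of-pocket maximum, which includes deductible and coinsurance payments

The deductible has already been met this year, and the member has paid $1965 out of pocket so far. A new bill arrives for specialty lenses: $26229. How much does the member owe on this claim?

The deductible is already satisfied, so the full bill goes to coinsurance.
50% of $26229 = $13114.50 falls to the member.
That would bring total out-of-pocket to $15079.50, past the $8700 cap. The member is capped at $8700 − $1965 = $6735 on this claim.

$6735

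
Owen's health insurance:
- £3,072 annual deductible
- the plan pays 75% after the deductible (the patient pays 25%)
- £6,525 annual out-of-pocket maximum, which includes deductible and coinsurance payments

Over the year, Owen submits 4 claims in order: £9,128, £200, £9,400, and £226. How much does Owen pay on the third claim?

Claim 1 — £9,128: £3,072 to deductible, leaving £6,056; 25% of £6,056 = £1,514. Patient pays £4,586; OOP now £4,586.
Claim 2 — £200: 25% coinsurance on £200 = £50. Patient owes £50 (running OOP £4,636).
Claim 3 — £9,400: deductible already satisfied, so patient's share is 25% × £9,400 = £2,350. OOP would hit £6,986 > £6,525, so the cap limits the patient to £6,525 − £4,636 = £1,889.

£1,889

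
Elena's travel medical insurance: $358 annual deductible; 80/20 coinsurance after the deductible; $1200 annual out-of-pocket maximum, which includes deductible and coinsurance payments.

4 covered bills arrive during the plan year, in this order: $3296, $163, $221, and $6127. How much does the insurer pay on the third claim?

Bill 1, $3296: $358 to deductible, leaving $2938; traveler's 20% is $587.60. Traveler pays $945.60; OOP now $945.60. Insurer: $3296 − $945.60 = $2350.40.
Bill 2, $163: deductible met; 20% of $163 = $32.60. Traveler owes $32.60 (running OOP $978.20). Insurer: $163 − $32.60 = $130.40.
Bill 3, $221: deductible met; 20% of $221 = $44.20. Cost to traveler: $44.20. OOP to date $1022.40. Plan pays $221 − $44.20 = $176.80.

$176.80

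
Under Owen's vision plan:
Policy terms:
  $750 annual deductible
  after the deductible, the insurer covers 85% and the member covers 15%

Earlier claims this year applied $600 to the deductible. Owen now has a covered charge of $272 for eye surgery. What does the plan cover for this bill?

$103.70

Remaining deductible: $750 − $600 = $150.
That leaves $272 − $150 = $122 for coinsurance.
Member's 15% share of $122 is $18.30.
So the member owes $150 + $18.30 = $168.30.
The plan picks up $272 − $168.30 = $103.70.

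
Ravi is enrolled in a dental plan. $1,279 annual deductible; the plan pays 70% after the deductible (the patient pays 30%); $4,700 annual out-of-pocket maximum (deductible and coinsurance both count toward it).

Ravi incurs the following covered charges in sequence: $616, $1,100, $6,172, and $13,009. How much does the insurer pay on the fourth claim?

#1 ($616): entire amount goes to the deductible. Cost to patient: $616. OOP to date $616. Plan pays $616 − $616 = $0.
#2 ($1,100): $663 finishes the deductible; $437 goes to coinsurance; 30% of $437 = $131.10. Patient pays $794.10; OOP now $1,410.10. Plan pays $1,100 − $794.10 = $305.90.
#3 ($6,172): deductible already satisfied, so patient's share is 30% × $6,172 = $1,851.60. Patient pays $1,851.60; OOP now $3,261.70. Insurer: $6,172 − $1,851.60 = $4,320.40.
#4 ($13,009): deductible met; 30% of $13,009 = $3,902.70. OOP would hit $7,164.40 > $4,700, so the cap limits the patient to $4,700 − $3,261.70 = $1,438.30. Plan pays $13,009 − $1,438.30 = $11,570.70.

$11,570.70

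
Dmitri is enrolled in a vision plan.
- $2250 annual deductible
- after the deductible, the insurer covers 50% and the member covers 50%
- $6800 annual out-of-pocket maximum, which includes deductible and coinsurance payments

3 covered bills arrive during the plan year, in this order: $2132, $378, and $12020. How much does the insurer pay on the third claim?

$7600

#1 ($2132): entire amount goes to the deductible. Member pays $2132; OOP now $2132. Insurer: $2132 − $2132 = $0.
#2 ($378): deductible takes $118, $260 remains; member's 50% is $130. Member pays $248; OOP now $2380. Plan pays $378 − $248 = $130.
#3 ($12020): deductible met; 50% of $12020 = $6010. Adding that to $2380 gives $8390, past the $6800 cap; member pays only $6800 − $2380 = $4420. Insurer: $12020 − $4420 = $7600.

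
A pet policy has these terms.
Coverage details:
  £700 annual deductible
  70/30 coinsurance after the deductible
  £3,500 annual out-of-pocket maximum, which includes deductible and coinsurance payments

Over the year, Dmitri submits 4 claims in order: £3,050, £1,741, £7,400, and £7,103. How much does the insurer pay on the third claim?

£5,827.30

Bill 1, £3,050: £700 finishes the deductible; £2,350 goes to coinsurance; owner's 30% is £705. Owner pays £1,405; OOP now £1,405. Insurer: £3,050 − £1,405 = £1,645.
Bill 2, £1,741: deductible already satisfied, so owner's share is 30% × £1,741 = £522.30. Owner pays £522.30; OOP now £1,927.30. Plan pays £1,741 − £522.30 = £1,218.70.
Bill 3, £7,400: deductible met; 30% of £7,400 = £2,220. Adding that to £1,927.30 gives £4,147.30, past the £3,500 cap; owner pays only £3,500 − £1,927.30 = £1,572.70. Plan pays £7,400 − £1,572.70 = £5,827.30.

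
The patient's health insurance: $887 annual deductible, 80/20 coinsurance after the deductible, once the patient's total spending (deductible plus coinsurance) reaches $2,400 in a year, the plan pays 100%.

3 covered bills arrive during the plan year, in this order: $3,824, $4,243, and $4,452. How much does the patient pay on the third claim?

Bill 1, $3,824: $887 to deductible, leaving $2,937; 20% of $2,937 = $587.40. Patient owes $1,474.40 (running OOP $1,474.40).
Bill 2, $4,243: deductible already satisfied, so patient's share is 20% × $4,243 = $848.60. Patient owes $848.60 (running OOP $2,323).
Bill 3, $4,452: 20% coinsurance on $4,452 = $890.40. Adding that to $2,323 gives $3,213.40, past the $2,400 cap; patient pays only $2,400 − $2,323 = $77.

$77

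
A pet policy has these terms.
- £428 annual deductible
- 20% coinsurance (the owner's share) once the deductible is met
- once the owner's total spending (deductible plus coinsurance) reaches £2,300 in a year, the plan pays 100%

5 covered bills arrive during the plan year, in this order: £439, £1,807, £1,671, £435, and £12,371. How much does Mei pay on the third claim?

Bill 1, £439: £428 finishes the deductible; £11 goes to coinsurance; coinsurance £11 × 20% = £2.20. Owner owes £430.20 (running OOP £430.20).
Bill 2, £1,807: deductible already satisfied, so owner's share is 20% × £1,807 = £361.40. Cost to owner: £361.40. OOP to date £791.60.
Bill 3, £1,671: deductible already satisfied, so owner's share is 20% × £1,671 = £334.20. Owner owes £334.20 (running OOP £1,125.80).

£334.20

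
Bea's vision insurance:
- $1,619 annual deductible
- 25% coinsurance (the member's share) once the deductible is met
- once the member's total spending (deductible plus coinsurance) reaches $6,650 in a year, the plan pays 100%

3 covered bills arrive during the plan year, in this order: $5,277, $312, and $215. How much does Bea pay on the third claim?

$53.75

Claim 1 ($5,277): $1,619 to deductible, leaving $3,658; 25% of $3,658 = $914.50. Member owes $2,533.50 (running OOP $2,533.50).
Claim 2 ($312): 25% coinsurance on $312 = $78. Member pays $78; OOP now $2,611.50.
Claim 3 ($215): deductible met; 25% of $215 = $53.75. Cost to member: $53.75. OOP to date $2,665.25.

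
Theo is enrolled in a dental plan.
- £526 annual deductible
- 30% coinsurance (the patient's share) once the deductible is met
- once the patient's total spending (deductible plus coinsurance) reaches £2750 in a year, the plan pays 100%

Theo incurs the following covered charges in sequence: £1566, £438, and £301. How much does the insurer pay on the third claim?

£210.70

Bill 1, £1566: £526 to deductible, leaving £1040; coinsurance £1040 × 30% = £312. Patient pays £838; OOP now £838. Plan pays £1566 − £838 = £728.
Bill 2, £438: deductible already satisfied, so patient's share is 30% × £438 = £131.40. Patient pays £131.40; OOP now £969.40. Insurer: £438 − £131.40 = £306.60.
Bill 3, £301: 30% coinsurance on £301 = £90.30. Cost to patient: £90.30. OOP to date £1059.70. Insurer: £301 − £90.30 = £210.70.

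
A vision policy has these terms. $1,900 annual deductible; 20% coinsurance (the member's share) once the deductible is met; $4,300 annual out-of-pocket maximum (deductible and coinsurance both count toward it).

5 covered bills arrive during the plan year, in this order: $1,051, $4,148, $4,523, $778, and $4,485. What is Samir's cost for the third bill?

$904.60

Claim 1 ($1,051): fully absorbed by the deductible. Cost to member: $1,051. OOP to date $1,051.
Claim 2 ($4,148): $849 finishes the deductible; $3,299 goes to coinsurance; 20% of $3,299 = $659.80. Member pays $1,508.80; OOP now $2,559.80.
Claim 3 ($4,523): deductible already satisfied, so member's share is 20% × $4,523 = $904.60. Member owes $904.60 (running OOP $3,464.40).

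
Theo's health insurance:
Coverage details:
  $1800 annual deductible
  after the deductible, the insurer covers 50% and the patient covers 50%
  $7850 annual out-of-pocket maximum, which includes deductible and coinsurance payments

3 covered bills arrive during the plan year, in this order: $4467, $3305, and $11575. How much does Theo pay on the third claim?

Claim 1 ($4467): $1800 finishes the deductible; $2667 goes to coinsurance; coinsurance $2667 × 50% = $1333.50. Patient owes $3133.50 (running OOP $3133.50).
Claim 2 ($3305): deductible already satisfied, so patient's share is 50% × $3305 = $1652.50. Cost to patient: $1652.50. OOP to date $4786.
Claim 3 ($11575): deductible met; 50% of $11575 = $5787.50. That would push OOP to $10573.50, over the $7850 cap, so patient pays $7850 − $4786 = $3064.

$3064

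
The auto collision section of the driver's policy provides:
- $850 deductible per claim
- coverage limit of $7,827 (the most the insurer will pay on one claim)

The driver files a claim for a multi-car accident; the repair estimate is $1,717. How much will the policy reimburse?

After the deductible, $1,717 − $850 = $867 remains.
$867 ≤ $7,827, so the limit doesn't bind; insurer pays $867.

$867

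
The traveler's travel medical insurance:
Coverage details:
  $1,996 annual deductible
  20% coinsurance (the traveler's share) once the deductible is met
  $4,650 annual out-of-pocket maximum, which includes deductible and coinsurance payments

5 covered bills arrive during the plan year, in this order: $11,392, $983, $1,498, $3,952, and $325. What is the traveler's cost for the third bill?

$299.60

Claim 1 — $11,392: deductible takes $1,996, $9,396 remains; 20% of $9,396 = $1,879.20. Traveler owes $3,875.20 (running OOP $3,875.20).
Claim 2 — $983: deductible met; 20% of $983 = $196.60. Traveler pays $196.60; OOP now $4,071.80.
Claim 3 — $1,498: 20% coinsurance on $1,498 = $299.60. Traveler pays $299.60; OOP now $4,371.40.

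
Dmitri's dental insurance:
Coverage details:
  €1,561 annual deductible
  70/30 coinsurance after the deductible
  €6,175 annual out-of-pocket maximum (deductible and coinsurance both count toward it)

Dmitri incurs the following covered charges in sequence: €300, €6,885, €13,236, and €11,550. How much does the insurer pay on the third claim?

Claim 1 (€300): all of it applies to the deductible. Patient pays €300; OOP now €300. Insurer: €300 − €300 = €0.
Claim 2 (€6,885): €1,261 finishes the deductible; €5,624 goes to coinsurance; coinsurance €5,624 × 30% = €1,687.20. Cost to patient: €2,948.20. OOP to date €3,248.20. Plan pays €6,885 − €2,948.20 = €3,936.80.
Claim 3 (€13,236): 30% coinsurance on €13,236 = €3,970.80. OOP would hit €7,219 > €6,175, so the cap limits the patient to €6,175 − €3,248.20 = €2,926.80. Plan pays €13,236 − €2,926.80 = €10,309.20.

€10,309.20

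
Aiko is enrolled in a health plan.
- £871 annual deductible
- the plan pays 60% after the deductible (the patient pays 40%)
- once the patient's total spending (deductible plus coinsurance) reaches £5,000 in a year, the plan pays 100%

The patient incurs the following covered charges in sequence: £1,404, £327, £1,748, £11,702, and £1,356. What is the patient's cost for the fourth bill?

#1 (£1,404): £871 finishes the deductible; £533 goes to coinsurance; 40% of £533 = £213.20. Patient pays £1,084.20; OOP now £1,084.20.
#2 (£327): deductible met; 40% of £327 = £130.80. Patient pays £130.80; OOP now £1,215.
#3 (£1,748): deductible already satisfied, so patient's share is 40% × £1,748 = £699.20. Cost to patient: £699.20. OOP to date £1,914.20.
#4 (£11,702): deductible met; 40% of £11,702 = £4,680.80. That would push OOP to £6,595, over the £5,000 cap, so patient pays £5,000 − £1,914.20 = £3,085.80.

£3,085.80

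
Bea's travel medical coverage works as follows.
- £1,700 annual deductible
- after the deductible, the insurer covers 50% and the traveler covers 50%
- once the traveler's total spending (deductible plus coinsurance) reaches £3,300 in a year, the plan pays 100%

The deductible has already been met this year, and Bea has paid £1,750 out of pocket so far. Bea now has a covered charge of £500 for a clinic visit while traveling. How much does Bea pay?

With the deductible met, the entire £500 is subject to coinsurance.
50% of £500 = £250 falls to the traveler.
Cumulative spending £1,750 + £250 = £2,000 stays under the £3,300 maximum.

£250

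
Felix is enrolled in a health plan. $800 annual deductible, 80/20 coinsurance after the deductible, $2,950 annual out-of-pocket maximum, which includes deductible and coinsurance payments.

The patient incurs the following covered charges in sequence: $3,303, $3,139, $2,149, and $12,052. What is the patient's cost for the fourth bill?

Claim 1 — $3,303: $800 to deductible, leaving $2,503; coinsurance $2,503 × 20% = $500.60. Cost to patient: $1,300.60. OOP to date $1,300.60.
Claim 2 — $3,139: 20% coinsurance on $3,139 = $627.80. Patient owes $627.80 (running OOP $1,928.40).
Claim 3 — $2,149: deductible already satisfied, so patient's share is 20% × $2,149 = $429.80. Patient pays $429.80; OOP now $2,358.20.
Claim 4 — $12,052: 20% coinsurance on $12,052 = $2,410.40. OOP would hit $4,768.60 > $2,950, so the cap limits the patient to $2,950 − $2,358.20 = $591.80.

$591.80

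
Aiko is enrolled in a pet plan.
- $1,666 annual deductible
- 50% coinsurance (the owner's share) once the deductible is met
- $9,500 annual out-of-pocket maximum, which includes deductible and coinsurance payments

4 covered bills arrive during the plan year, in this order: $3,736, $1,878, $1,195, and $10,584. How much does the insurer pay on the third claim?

$597.50

Bill 1, $3,736: $1,666 finishes the deductible; $2,070 goes to coinsurance; 50% of $2,070 = $1,035. Owner owes $2,701 (running OOP $2,701). Plan pays $3,736 − $2,701 = $1,035.
Bill 2, $1,878: deductible already satisfied, so owner's share is 50% × $1,878 = $939. Cost to owner: $939. OOP to date $3,640. Plan pays $1,878 − $939 = $939.
Bill 3, $1,195: deductible met; 50% of $1,195 = $597.50. Owner owes $597.50 (running OOP $4,237.50). Plan pays $1,195 − $597.50 = $597.50.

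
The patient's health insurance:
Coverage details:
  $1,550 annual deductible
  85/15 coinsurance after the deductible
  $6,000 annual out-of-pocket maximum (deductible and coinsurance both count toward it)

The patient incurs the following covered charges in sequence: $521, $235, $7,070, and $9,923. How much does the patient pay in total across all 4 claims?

$3,979.85

#1 ($521): all of it applies to the deductible. Patient pays $521; OOP now $521.
#2 ($235): all of it applies to the deductible. Patient pays $235; OOP now $756.
#3 ($7,070): deductible takes $794, $6,276 remains; patient's 15% is $941.40. Cost to patient: $1,735.40. OOP to date $2,491.40.
#4 ($9,923): deductible met; 15% of $9,923 = $1,488.45. Cost to patient: $1,488.45. OOP to date $3,979.85.
Summing the patient's payments: $521 + $235 + $1,735.40 + $1,488.45 = $3,979.85.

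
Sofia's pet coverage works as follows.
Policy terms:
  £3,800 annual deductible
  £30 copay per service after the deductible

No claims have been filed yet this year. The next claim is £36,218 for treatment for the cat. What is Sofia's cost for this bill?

£3,830

Deductible not yet touched, so the first £3,800 of the bill goes to the deductible.
The remaining £32,418 (= £36,218 − £3,800) moves to the copay.
Copay on this service: £30.
Owner responsibility: £3,800 + £30 = £3,830.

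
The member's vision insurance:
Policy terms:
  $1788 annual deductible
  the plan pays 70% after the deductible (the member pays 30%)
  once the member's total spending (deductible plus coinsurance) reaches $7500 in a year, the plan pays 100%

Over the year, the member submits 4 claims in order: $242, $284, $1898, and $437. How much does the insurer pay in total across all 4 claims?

Bill 1, $242: all of it applies to the deductible. Member owes $242 (running OOP $242). Plan pays $242 − $242 = $0.
Bill 2, $284: all of it applies to the deductible. Member pays $284; OOP now $526. Insurer: $284 − $284 = $0.
Bill 3, $1898: $1262 to deductible, leaving $636; coinsurance $636 × 30% = $190.80. Cost to member: $1452.80. OOP to date $1978.80. Plan pays $1898 − $1452.80 = $445.20.
Bill 4, $437: 30% coinsurance on $437 = $131.10. Member pays $131.10; OOP now $2109.90. Plan pays $437 − $131.10 = $305.90.
Insurer total = bills − member's total = $2861 − $2109.90 = $751.10.

$751.10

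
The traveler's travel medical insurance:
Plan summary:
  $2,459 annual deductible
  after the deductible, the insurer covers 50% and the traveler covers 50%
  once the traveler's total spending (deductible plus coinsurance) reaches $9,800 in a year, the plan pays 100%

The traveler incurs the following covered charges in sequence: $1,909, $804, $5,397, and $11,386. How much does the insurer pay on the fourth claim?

Bill 1, $1,909: fully absorbed by the deductible. Cost to traveler: $1,909. OOP to date $1,909. Plan pays $1,909 − $1,909 = $0.
Bill 2, $804: $550 finishes the deductible; $254 goes to coinsurance; traveler's 50% is $127. Cost to traveler: $677. OOP to date $2,586. Plan pays $804 − $677 = $127.
Bill 3, $5,397: deductible already satisfied, so traveler's share is 50% × $5,397 = $2,698.50. Traveler owes $2,698.50 (running OOP $5,284.50). Plan pays $5,397 − $2,698.50 = $2,698.50.
Bill 4, $11,386: 50% coinsurance on $11,386 = $5,693. OOP would hit $10,977.50 > $9,800, so the cap limits the traveler to $9,800 − $5,284.50 = $4,515.50. Insurer: $11,386 − $4,515.50 = $6,870.50.

$6,870.50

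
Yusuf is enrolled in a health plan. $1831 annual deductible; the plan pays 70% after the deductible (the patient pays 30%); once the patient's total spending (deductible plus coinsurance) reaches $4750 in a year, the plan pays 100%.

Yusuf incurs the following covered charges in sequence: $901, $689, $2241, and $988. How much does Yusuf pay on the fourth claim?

$296.40

Bill 1, $901: entire amount goes to the deductible. Cost to patient: $901. OOP to date $901.
Bill 2, $689: entire amount goes to the deductible. Patient owes $689 (running OOP $1590).
Bill 3, $2241: $241 to deductible, leaving $2000; patient's 30% is $600. Cost to patient: $841. OOP to date $2431.
Bill 4, $988: 30% coinsurance on $988 = $296.40. Patient owes $296.40 (running OOP $2727.40).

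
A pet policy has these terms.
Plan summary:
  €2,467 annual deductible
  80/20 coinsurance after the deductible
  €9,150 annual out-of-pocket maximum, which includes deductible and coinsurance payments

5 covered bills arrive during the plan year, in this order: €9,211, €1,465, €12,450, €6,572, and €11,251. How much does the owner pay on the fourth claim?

#1 (€9,211): deductible takes €2,467, €6,744 remains; 20% of €6,744 = €1,348.80. Cost to owner: €3,815.80. OOP to date €3,815.80.
#2 (€1,465): 20% coinsurance on €1,465 = €293. Owner pays €293; OOP now €4,108.80.
#3 (€12,450): deductible met; 20% of €12,450 = €2,490. Owner owes €2,490 (running OOP €6,598.80).
#4 (€6,572): deductible met; 20% of €6,572 = €1,314.40. Owner pays €1,314.40; OOP now €7,913.20.

€1,314.40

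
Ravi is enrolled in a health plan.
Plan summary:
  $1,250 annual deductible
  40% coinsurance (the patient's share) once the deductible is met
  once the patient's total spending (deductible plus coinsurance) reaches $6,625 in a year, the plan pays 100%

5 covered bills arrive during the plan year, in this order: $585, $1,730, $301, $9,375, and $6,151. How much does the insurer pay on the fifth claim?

$5,072.40

Bill 1, $585: all of it applies to the deductible. Patient pays $585; OOP now $585. Plan pays $585 − $585 = $0.
Bill 2, $1,730: deductible takes $665, $1,065 remains; patient's 40% is $426. Cost to patient: $1,091. OOP to date $1,676. Plan pays $1,730 − $1,091 = $639.
Bill 3, $301: deductible already satisfied, so patient's share is 40% × $301 = $120.40. Patient owes $120.40 (running OOP $1,796.40). Plan pays $301 − $120.40 = $180.60.
Bill 4, $9,375: 40% coinsurance on $9,375 = $3,750. Patient pays $3,750; OOP now $5,546.40. Plan pays $9,375 − $3,750 = $5,625.
Bill 5, $6,151: 40% coinsurance on $6,151 = $2,460.40. Adding that to $5,546.40 gives $8,006.80, past the $6,625 cap; patient pays only $6,625 − $5,546.40 = $1,078.60. Plan pays $6,151 − $1,078.60 = $5,072.40.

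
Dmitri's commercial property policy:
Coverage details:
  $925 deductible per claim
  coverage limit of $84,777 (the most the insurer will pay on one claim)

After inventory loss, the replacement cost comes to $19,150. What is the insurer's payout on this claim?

Less the $925 deductible: $19,150 − $925 = $18,225.
$18,225 ≤ $84,777, so the limit doesn't bind; insurer pays $18,225.

$18,225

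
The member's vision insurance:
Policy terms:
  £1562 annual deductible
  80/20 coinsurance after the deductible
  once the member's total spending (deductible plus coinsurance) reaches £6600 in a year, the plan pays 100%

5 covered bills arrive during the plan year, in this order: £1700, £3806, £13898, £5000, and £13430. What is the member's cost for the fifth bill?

Claim 1 (£1700): £1562 finishes the deductible; £138 goes to coinsurance; member's 20% is £27.60. Member pays £1589.60; OOP now £1589.60.
Claim 2 (£3806): deductible met; 20% of £3806 = £761.20. Member pays £761.20; OOP now £2350.80.
Claim 3 (£13898): deductible met; 20% of £13898 = £2779.60. Cost to member: £2779.60. OOP to date £5130.40.
Claim 4 (£5000): deductible met; 20% of £5000 = £1000. Member owes £1000 (running OOP £6130.40).
Claim 5 (£13430): 20% coinsurance on £13430 = £2686. That would push OOP to £8816.40, over the £6600 cap, so member pays £6600 − £6130.40 = £469.60.

£469.60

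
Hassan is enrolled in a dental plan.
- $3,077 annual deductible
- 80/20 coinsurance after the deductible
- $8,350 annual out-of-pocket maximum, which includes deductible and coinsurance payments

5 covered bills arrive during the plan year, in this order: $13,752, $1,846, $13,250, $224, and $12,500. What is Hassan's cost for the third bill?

Claim 1 — $13,752: $3,077 finishes the deductible; $10,675 goes to coinsurance; coinsurance $10,675 × 20% = $2,135. Cost to patient: $5,212. OOP to date $5,212.
Claim 2 — $1,846: deductible met; 20% of $1,846 = $369.20. Patient pays $369.20; OOP now $5,581.20.
Claim 3 — $13,250: deductible met; 20% of $13,250 = $2,650. Cost to patient: $2,650. OOP to date $8,231.20.

$2,650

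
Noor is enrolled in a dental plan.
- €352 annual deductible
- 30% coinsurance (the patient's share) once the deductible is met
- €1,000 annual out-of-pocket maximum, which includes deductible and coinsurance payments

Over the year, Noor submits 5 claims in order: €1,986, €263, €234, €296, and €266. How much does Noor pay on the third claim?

€70.20

Claim 1 (€1,986): €352 finishes the deductible; €1,634 goes to coinsurance; patient's 30% is €490.20. Patient pays €842.20; OOP now €842.20.
Claim 2 (€263): deductible already satisfied, so patient's share is 30% × €263 = €78.90. Patient pays €78.90; OOP now €921.10.
Claim 3 (€234): deductible already satisfied, so patient's share is 30% × €234 = €70.20. Cost to patient: €70.20. OOP to date €991.30.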